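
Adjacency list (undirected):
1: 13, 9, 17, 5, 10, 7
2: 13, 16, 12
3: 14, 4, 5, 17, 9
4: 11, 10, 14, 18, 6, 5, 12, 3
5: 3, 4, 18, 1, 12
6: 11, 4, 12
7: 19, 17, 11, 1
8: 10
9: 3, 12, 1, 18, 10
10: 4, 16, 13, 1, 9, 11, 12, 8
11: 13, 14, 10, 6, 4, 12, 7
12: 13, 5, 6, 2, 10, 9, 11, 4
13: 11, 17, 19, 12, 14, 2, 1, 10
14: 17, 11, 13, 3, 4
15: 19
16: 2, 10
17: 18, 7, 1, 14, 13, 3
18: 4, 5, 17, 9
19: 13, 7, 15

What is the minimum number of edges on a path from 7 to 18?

2

Level 0: 7
Level 1: 1, 11, 17, 19
Level 2: 3, 4, 5, 6, 9, 10, 12, 13, 14, 15, 18
Level 3: 2, 8, 16
18 first appears at level 2.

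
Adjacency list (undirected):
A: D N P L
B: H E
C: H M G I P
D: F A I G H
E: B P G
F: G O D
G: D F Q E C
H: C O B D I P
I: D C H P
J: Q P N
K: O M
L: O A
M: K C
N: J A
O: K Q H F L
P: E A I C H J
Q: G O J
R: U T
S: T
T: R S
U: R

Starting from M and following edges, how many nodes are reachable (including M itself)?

17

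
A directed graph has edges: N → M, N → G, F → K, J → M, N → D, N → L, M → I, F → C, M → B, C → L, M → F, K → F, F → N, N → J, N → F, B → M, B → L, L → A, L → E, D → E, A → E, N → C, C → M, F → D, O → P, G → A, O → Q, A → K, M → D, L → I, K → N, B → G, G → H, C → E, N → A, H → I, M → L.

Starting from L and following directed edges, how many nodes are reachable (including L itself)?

BFS from L visits: L, A, E, I, K, F, N, C, D, G, J, M, H, B
Reachable nodes: 14 of 17 total.

14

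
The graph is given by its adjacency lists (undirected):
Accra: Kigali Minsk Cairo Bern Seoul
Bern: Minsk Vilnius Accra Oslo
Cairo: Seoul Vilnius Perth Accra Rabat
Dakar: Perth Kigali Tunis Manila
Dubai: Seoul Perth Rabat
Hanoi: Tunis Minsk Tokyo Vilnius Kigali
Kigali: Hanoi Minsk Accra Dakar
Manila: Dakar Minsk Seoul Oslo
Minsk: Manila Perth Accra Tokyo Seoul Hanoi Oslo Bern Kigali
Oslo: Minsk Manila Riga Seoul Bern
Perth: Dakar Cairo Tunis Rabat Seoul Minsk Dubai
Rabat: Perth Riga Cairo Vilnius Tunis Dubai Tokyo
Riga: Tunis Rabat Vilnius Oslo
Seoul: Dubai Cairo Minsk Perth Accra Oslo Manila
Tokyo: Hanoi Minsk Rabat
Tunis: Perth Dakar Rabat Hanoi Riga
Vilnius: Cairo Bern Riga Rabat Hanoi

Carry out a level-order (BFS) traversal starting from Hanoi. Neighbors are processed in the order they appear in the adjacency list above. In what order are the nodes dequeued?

Hanoi → Tunis → Minsk → Tokyo → Vilnius → Kigali → Perth → Dakar → Rabat → Riga → Manila → Accra → Seoul → Oslo → Bern → Cairo → Dubai

Visit Hanoi; enqueue Tunis, Minsk, Tokyo, Vilnius, Kigali → queue [Tunis, Minsk, Tokyo, Vilnius, Kigali]
Visit Tunis; enqueue Perth, Dakar, Rabat, Riga → queue [Minsk, Tokyo, Vilnius, Kigali, Perth, Dakar, Rabat, Riga]
Visit Minsk; enqueue Manila, Accra, Seoul, Oslo, Bern → queue [Tokyo, Vilnius, Kigali, Perth, Dakar, Rabat, Riga, Manila, Accra, Seoul, Oslo, Bern]
Visit Tokyo → queue [Vilnius, Kigali, Perth, Dakar, Rabat, Riga, Manila, Accra, Seoul, Oslo, Bern]
Visit Vilnius; enqueue Cairo → queue [Kigali, Perth, Dakar, Rabat, Riga, Manila, Accra, Seoul, Oslo, Bern, Cairo]
Visit Kigali → queue [Perth, Dakar, Rabat, Riga, Manila, Accra, Seoul, Oslo, Bern, Cairo]
Visit Perth; enqueue Dubai → queue [Dakar, Rabat, Riga, Manila, Accra, Seoul, Oslo, Bern, Cairo, Dubai]
Visit Dakar → queue [Rabat, Riga, Manila, Accra, Seoul, Oslo, Bern, Cairo, Dubai]
Visit Rabat → queue [Riga, Manila, Accra, Seoul, Oslo, Bern, Cairo, Dubai]
Visit Riga → queue [Manila, Accra, Seoul, Oslo, Bern, Cairo, Dubai]
Visit Manila → queue [Accra, Seoul, Oslo, Bern, Cairo, Dubai]
Visit Accra → queue [Seoul, Oslo, Bern, Cairo, Dubai]
Visit Seoul → queue [Oslo, Bern, Cairo, Dubai]
Visit Oslo → queue [Bern, Cairo, Dubai]
Visit Bern → queue [Cairo, Dubai]
Visit Cairo → queue [Dubai]
Visit Dubai → queue []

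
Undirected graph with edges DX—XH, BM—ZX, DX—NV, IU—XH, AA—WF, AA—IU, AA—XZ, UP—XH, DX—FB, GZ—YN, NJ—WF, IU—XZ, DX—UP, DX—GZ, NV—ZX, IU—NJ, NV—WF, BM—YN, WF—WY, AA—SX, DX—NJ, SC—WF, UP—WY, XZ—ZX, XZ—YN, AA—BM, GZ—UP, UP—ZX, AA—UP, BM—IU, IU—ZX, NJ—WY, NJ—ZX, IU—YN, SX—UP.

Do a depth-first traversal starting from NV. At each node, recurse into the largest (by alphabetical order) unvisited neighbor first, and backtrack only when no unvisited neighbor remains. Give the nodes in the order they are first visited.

Visit NV
NV → ZX
ZX → XZ
XZ → YN
YN → IU
IU → XH
XH → UP
UP → WY
WY → WF
WF → SC
WF → NJ
NJ → DX
DX → GZ
DX → FB
WF → AA
AA → SX
AA → BM

NV, ZX, XZ, YN, IU, XH, UP, WY, WF, SC, NJ, DX, GZ, FB, AA, SX, BM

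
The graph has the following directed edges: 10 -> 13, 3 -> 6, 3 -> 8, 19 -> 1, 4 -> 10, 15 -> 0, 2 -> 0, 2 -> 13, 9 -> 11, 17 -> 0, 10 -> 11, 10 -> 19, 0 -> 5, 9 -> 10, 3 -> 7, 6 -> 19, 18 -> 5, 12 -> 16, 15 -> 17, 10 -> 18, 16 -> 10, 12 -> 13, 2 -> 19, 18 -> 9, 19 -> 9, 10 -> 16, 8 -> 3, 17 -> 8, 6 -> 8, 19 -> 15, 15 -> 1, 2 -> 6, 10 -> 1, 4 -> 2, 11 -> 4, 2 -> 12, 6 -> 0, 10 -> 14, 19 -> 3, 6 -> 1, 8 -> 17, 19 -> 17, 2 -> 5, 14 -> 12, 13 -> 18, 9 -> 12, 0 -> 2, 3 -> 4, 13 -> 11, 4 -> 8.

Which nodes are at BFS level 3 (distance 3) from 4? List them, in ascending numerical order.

Level 0: 4
Level 1: 2, 8, 10
Level 2: 0, 1, 3, 5, 6, 11, 12, 13, 14, 16, 17, 18, 19
Level 3: 7, 9, 15

7, 9, 15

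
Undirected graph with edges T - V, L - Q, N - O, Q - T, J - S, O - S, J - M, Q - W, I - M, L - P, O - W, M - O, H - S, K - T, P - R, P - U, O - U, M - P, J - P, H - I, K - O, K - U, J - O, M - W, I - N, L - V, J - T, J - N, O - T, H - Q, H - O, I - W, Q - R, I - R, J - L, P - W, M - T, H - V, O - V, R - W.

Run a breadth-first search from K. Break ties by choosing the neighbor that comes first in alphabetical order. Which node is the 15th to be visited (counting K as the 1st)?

Visit K; enqueue O, T, U → queue [O, T, U]
Visit O; enqueue H, J, M, N, S, V, W → queue [T, U, H, J, M, N, S, V, W]
Visit T; enqueue Q → queue [U, H, J, M, N, S, V, W, Q]
Visit U; enqueue P → queue [H, J, M, N, S, V, W, Q, P]
Visit H; enqueue I → queue [J, M, N, S, V, W, Q, P, I]
Visit J; enqueue L → queue [M, N, S, V, W, Q, P, I, L]
Visit M → queue [N, S, V, W, Q, P, I, L]
Visit N → queue [S, V, W, Q, P, I, L]
Visit S → queue [V, W, Q, P, I, L]
Visit V → queue [W, Q, P, I, L]
Visit W; enqueue R → queue [Q, P, I, L, R]
Visit Q → queue [P, I, L, R]
Visit P → queue [I, L, R]
Visit I → queue [L, R]
Visit L → queue [R]
Visit R → queue []

Visit order: K, O, T, U, H, J, M, N, S, V, W, Q, P, I, L, R

L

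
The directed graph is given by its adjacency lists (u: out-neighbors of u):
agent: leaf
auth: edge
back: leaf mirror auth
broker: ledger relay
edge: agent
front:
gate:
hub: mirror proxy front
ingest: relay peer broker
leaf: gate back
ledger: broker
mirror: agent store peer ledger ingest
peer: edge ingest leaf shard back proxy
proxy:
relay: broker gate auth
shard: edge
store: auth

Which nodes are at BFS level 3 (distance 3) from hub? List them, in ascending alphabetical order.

Level 0: hub
Level 1: front, mirror, proxy
Level 2: agent, ingest, ledger, peer, store
Level 3: auth, back, broker, edge, leaf, relay, shard
Level 4: gate

auth, back, broker, edge, leaf, relay, shard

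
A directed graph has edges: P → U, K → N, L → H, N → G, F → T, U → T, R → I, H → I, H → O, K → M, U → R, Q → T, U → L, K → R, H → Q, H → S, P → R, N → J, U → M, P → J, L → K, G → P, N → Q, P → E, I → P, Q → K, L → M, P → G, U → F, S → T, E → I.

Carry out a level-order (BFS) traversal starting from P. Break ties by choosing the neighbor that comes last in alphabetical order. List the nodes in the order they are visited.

P → U → R → J → G → E → T → M → L → F → I → K → H → N → S → Q → O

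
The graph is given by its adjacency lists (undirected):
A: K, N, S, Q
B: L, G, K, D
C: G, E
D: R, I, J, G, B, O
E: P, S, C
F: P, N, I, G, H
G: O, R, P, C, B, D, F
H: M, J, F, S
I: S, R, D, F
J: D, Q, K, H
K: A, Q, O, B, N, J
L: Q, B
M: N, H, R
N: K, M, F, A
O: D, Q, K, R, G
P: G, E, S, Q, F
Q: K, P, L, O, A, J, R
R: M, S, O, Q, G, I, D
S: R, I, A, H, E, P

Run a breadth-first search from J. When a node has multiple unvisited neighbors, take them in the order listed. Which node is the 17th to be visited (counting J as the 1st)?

S

Visit J; enqueue D, Q, K, H → queue [D, Q, K, H]
Visit D; enqueue R, I, G, B, O → queue [Q, K, H, R, I, G, B, O]
Visit Q; enqueue P, L, A → queue [K, H, R, I, G, B, O, P, L, A]
Visit K; enqueue N → queue [H, R, I, G, B, O, P, L, A, N]
Visit H; enqueue M, F, S → queue [R, I, G, B, O, P, L, A, N, M, F, S]
Visit R → queue [I, G, B, O, P, L, A, N, M, F, S]
Visit I → queue [G, B, O, P, L, A, N, M, F, S]
Visit G; enqueue C → queue [B, O, P, L, A, N, M, F, S, C]
Visit B → queue [O, P, L, A, N, M, F, S, C]
Visit O → queue [P, L, A, N, M, F, S, C]
Visit P; enqueue E → queue [L, A, N, M, F, S, C, E]
Visit L → queue [A, N, M, F, S, C, E]
Visit A → queue [N, M, F, S, C, E]
Visit N → queue [M, F, S, C, E]
Visit M → queue [F, S, C, E]
Visit F → queue [S, C, E]
Visit S → queue [C, E]
Visit C → queue [E]
Visit E → queue []

Visit order: J, D, Q, K, H, R, I, G, B, O, P, L, A, N, M, F, S, C, E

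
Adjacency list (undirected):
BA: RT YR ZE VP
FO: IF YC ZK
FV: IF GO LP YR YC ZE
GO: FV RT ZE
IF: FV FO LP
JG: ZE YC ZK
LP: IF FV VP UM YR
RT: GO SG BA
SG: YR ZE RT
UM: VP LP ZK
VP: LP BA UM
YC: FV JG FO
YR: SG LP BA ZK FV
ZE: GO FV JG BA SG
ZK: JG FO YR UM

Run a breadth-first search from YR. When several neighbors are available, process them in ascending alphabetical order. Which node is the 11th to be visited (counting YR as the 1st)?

Visit YR; enqueue BA, FV, LP, SG, ZK → queue [BA, FV, LP, SG, ZK]
Visit BA; enqueue RT, VP, ZE → queue [FV, LP, SG, ZK, RT, VP, ZE]
Visit FV; enqueue GO, IF, YC → queue [LP, SG, ZK, RT, VP, ZE, GO, IF, YC]
Visit LP; enqueue UM → queue [SG, ZK, RT, VP, ZE, GO, IF, YC, UM]
Visit SG → queue [ZK, RT, VP, ZE, GO, IF, YC, UM]
Visit ZK; enqueue FO, JG → queue [RT, VP, ZE, GO, IF, YC, UM, FO, JG]
Visit RT → queue [VP, ZE, GO, IF, YC, UM, FO, JG]
Visit VP → queue [ZE, GO, IF, YC, UM, FO, JG]
Visit ZE → queue [GO, IF, YC, UM, FO, JG]
Visit GO → queue [IF, YC, UM, FO, JG]
Visit IF → queue [YC, UM, FO, JG]
Visit YC → queue [UM, FO, JG]
Visit UM → queue [FO, JG]
Visit FO → queue [JG]
Visit JG → queue []

Visit order: YR, BA, FV, LP, SG, ZK, RT, VP, ZE, GO, IF, YC, UM, FO, JG

IF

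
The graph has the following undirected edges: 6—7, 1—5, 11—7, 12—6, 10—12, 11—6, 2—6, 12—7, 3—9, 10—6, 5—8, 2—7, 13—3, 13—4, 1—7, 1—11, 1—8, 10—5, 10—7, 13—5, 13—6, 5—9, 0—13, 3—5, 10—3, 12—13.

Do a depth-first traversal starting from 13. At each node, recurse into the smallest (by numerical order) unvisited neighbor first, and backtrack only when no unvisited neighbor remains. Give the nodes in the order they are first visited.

13 -> 0 -> 3 -> 5 -> 1 -> 7 -> 2 -> 6 -> 10 -> 12 -> 11 -> 8 -> 9 -> 4

Visit 13
13 → 0
13 → 3
3 → 5
5 → 1
1 → 7
7 → 2
2 → 6
6 → 10
10 → 12
6 → 11
1 → 8
5 → 9
13 → 4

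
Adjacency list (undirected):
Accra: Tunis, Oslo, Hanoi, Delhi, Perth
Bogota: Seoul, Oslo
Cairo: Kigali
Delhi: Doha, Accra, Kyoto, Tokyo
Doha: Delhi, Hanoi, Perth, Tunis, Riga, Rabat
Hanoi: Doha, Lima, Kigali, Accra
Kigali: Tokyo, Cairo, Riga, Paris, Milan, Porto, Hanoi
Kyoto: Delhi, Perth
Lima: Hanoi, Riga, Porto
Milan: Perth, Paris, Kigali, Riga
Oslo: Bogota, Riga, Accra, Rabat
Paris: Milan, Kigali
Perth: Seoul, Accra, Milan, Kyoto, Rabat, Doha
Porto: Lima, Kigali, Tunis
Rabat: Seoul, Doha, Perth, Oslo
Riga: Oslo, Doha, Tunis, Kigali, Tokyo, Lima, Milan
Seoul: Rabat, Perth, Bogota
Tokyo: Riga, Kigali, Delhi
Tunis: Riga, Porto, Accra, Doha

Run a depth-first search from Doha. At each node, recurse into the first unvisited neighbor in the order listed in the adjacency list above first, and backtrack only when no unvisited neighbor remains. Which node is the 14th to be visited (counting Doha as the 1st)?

Visit Doha
Doha → Delhi
Delhi → Accra
Accra → Tunis
Tunis → Riga
Riga → Oslo
Oslo → Bogota
Bogota → Seoul
Seoul → Rabat
Rabat → Perth
Perth → Milan
Milan → Paris
Paris → Kigali
Kigali → Tokyo
Kigali → Cairo
Kigali → Porto
Porto → Lima
Lima → Hanoi
Perth → Kyoto

Visit order: Doha, Delhi, Accra, Tunis, Riga, Oslo, Bogota, Seoul, Rabat, Perth, Milan, Paris, Kigali, Tokyo, Cairo, Porto, Lima, Hanoi, Kyoto

Tokyo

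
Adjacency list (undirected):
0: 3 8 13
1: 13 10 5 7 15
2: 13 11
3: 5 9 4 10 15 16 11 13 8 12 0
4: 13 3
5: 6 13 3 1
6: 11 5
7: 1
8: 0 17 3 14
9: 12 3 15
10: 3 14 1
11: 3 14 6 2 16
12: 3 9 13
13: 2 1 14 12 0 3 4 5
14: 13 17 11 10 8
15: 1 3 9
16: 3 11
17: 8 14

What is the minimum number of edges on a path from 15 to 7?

2

Level 0: 15
Level 1: 1, 3, 9
Level 2: 0, 4, 5, 7, 8, 10, 11, 12, 13, 16
Level 3: 2, 6, 14, 17
7 first appears at level 2.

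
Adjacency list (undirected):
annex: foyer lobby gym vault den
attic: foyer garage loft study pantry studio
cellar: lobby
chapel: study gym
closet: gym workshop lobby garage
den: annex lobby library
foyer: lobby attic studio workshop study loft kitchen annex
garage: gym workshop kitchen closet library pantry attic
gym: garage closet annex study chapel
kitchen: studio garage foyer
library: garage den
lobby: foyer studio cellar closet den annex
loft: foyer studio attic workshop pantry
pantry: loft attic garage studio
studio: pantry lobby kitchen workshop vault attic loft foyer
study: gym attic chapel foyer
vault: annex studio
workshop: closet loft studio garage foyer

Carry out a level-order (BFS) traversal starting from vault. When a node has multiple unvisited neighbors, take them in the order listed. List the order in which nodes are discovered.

vault -> annex -> studio -> foyer -> lobby -> gym -> den -> pantry -> kitchen -> workshop -> attic -> loft -> study -> cellar -> closet -> garage -> chapel -> library

Visit vault; enqueue annex, studio → queue [annex, studio]
Visit annex; enqueue foyer, lobby, gym, den → queue [studio, foyer, lobby, gym, den]
Visit studio; enqueue pantry, kitchen, workshop, attic, loft → queue [foyer, lobby, gym, den, pantry, kitchen, workshop, attic, loft]
Visit foyer; enqueue study → queue [lobby, gym, den, pantry, kitchen, workshop, attic, loft, study]
Visit lobby; enqueue cellar, closet → queue [gym, den, pantry, kitchen, workshop, attic, loft, study, cellar, closet]
Visit gym; enqueue garage, chapel → queue [den, pantry, kitchen, workshop, attic, loft, study, cellar, closet, garage, chapel]
Visit den; enqueue library → queue [pantry, kitchen, workshop, attic, loft, study, cellar, closet, garage, chapel, library]
Visit pantry → queue [kitchen, workshop, attic, loft, study, cellar, closet, garage, chapel, library]
Visit kitchen → queue [workshop, attic, loft, study, cellar, closet, garage, chapel, library]
Visit workshop → queue [attic, loft, study, cellar, closet, garage, chapel, library]
Visit attic → queue [loft, study, cellar, closet, garage, chapel, library]
Visit loft → queue [study, cellar, closet, garage, chapel, library]
Visit study → queue [cellar, closet, garage, chapel, library]
Visit cellar → queue [closet, garage, chapel, library]
Visit closet → queue [garage, chapel, library]
Visit garage → queue [chapel, library]
Visit chapel → queue [library]
Visit library → queue []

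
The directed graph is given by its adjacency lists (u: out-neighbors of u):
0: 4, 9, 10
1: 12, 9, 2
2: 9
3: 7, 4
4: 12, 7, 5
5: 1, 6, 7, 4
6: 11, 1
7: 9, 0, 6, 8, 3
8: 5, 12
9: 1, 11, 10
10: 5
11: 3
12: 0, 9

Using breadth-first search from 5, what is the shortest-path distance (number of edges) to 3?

2

Level 0: 5
Level 1: 1, 4, 6, 7
Level 2: 0, 2, 3, 8, 9, 11, 12
Level 3: 10
3 first appears at level 2.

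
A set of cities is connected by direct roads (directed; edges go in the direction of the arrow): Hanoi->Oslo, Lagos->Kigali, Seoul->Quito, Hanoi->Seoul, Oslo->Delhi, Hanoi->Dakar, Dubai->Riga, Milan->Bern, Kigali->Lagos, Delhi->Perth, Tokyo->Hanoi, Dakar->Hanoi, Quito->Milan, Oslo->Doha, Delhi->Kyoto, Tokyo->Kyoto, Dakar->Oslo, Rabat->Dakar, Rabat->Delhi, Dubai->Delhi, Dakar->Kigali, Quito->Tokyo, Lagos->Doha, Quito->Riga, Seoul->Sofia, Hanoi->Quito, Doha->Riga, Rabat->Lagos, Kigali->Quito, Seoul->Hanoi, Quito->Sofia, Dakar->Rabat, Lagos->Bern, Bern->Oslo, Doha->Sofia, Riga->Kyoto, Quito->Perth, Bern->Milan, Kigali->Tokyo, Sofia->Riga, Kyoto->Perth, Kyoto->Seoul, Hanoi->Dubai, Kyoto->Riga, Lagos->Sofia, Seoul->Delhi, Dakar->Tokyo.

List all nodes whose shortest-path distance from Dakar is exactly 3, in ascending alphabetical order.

Level 0: Dakar
Level 1: Hanoi, Kigali, Oslo, Rabat, Tokyo
Level 2: Delhi, Doha, Dubai, Kyoto, Lagos, Quito, Seoul
Level 3: Bern, Milan, Perth, Riga, Sofia

Bern, Milan, Perth, Riga, Sofia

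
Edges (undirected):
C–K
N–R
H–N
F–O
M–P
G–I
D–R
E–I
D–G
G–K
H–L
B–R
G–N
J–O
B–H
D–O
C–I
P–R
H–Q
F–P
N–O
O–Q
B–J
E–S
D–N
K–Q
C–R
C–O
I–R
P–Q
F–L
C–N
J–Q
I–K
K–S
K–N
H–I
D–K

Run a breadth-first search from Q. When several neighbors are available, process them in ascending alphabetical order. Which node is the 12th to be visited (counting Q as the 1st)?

Visit Q; enqueue H, J, K, O, P → queue [H, J, K, O, P]
Visit H; enqueue B, I, L, N → queue [J, K, O, P, B, I, L, N]
Visit J → queue [K, O, P, B, I, L, N]
Visit K; enqueue C, D, G, S → queue [O, P, B, I, L, N, C, D, G, S]
Visit O; enqueue F → queue [P, B, I, L, N, C, D, G, S, F]
Visit P; enqueue M, R → queue [B, I, L, N, C, D, G, S, F, M, R]
Visit B → queue [I, L, N, C, D, G, S, F, M, R]
Visit I; enqueue E → queue [L, N, C, D, G, S, F, M, R, E]
Visit L → queue [N, C, D, G, S, F, M, R, E]
Visit N → queue [C, D, G, S, F, M, R, E]
Visit C → queue [D, G, S, F, M, R, E]
Visit D → queue [G, S, F, M, R, E]
Visit G → queue [S, F, M, R, E]
Visit S → queue [F, M, R, E]
Visit F → queue [M, R, E]
Visit M → queue [R, E]
Visit R → queue [E]
Visit E → queue []

Visit order: Q, H, J, K, O, P, B, I, L, N, C, D, G, S, F, M, R, E

D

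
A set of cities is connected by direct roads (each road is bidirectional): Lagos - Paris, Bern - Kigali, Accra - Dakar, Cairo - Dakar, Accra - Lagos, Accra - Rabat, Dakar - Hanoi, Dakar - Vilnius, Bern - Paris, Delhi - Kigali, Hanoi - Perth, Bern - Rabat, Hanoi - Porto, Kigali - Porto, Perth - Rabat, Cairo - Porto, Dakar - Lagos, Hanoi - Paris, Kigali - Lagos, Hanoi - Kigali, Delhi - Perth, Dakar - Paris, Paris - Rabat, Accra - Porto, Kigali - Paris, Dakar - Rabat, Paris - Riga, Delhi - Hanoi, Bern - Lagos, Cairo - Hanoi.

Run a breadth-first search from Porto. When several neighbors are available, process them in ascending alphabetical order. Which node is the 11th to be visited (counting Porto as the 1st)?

Perth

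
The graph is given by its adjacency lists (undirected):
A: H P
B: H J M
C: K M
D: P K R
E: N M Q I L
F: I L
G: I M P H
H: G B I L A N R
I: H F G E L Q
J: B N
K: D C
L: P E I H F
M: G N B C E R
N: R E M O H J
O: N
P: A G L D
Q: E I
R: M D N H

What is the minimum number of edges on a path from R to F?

3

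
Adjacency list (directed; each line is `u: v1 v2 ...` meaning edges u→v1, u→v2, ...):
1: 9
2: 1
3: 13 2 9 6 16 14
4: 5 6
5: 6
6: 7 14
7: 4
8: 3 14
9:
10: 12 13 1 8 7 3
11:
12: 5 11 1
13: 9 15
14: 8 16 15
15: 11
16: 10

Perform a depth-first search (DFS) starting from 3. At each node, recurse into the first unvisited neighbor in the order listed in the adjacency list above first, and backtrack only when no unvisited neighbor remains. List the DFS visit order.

3 → 13 → 9 → 15 → 11 → 2 → 1 → 6 → 7 → 4 → 5 → 14 → 8 → 16 → 10 → 12

Visit 3
3 → 13
13 → 9
13 → 15
15 → 11
3 → 2
2 → 1
3 → 6
6 → 7
7 → 4
4 → 5
6 → 14
14 → 8
14 → 16
16 → 10
10 → 12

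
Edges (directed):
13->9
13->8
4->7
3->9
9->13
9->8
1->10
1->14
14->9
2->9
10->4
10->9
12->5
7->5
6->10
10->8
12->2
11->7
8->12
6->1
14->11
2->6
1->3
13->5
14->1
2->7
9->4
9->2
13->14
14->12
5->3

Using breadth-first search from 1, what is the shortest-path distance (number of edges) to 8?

Level 0: 1
Level 1: 3, 10, 14
Level 2: 4, 8, 9, 11, 12
Level 3: 2, 5, 7, 13
Level 4: 6
8 first appears at level 2.

2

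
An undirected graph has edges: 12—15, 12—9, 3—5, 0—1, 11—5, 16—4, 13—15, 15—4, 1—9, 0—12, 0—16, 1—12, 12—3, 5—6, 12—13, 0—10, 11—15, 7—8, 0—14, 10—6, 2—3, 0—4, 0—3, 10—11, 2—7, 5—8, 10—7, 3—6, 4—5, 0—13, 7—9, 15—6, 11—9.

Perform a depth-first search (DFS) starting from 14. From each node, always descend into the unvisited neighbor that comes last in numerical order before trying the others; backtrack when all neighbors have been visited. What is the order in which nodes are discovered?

14 -> 0 -> 16 -> 4 -> 15 -> 13 -> 12 -> 9 -> 11 -> 10 -> 7 -> 8 -> 5 -> 6 -> 3 -> 2 -> 1

Visit 14
14 → 0
0 → 16
16 → 4
4 → 15
15 → 13
13 → 12
12 → 9
9 → 11
11 → 10
10 → 7
7 → 8
8 → 5
5 → 6
6 → 3
3 → 2
9 → 1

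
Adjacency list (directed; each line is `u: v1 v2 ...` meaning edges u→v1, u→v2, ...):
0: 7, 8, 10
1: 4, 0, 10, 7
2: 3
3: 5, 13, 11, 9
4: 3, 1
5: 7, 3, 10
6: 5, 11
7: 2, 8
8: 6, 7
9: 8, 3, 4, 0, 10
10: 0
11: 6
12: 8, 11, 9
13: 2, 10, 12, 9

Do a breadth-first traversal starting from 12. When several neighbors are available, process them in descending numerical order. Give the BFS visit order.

Visit 12; enqueue 11, 9, 8 → queue [11, 9, 8]
Visit 11; enqueue 6 → queue [9, 8, 6]
Visit 9; enqueue 10, 4, 3, 0 → queue [8, 6, 10, 4, 3, 0]
Visit 8; enqueue 7 → queue [6, 10, 4, 3, 0, 7]
Visit 6; enqueue 5 → queue [10, 4, 3, 0, 7, 5]
Visit 10 → queue [4, 3, 0, 7, 5]
Visit 4; enqueue 1 → queue [3, 0, 7, 5, 1]
Visit 3; enqueue 13 → queue [0, 7, 5, 1, 13]
Visit 0 → queue [7, 5, 1, 13]
Visit 7; enqueue 2 → queue [5, 1, 13, 2]
Visit 5 → queue [1, 13, 2]
Visit 1 → queue [13, 2]
Visit 13 → queue [2]
Visit 2 → queue []

12 11 9 8 6 10 4 3 0 7 5 1 13 2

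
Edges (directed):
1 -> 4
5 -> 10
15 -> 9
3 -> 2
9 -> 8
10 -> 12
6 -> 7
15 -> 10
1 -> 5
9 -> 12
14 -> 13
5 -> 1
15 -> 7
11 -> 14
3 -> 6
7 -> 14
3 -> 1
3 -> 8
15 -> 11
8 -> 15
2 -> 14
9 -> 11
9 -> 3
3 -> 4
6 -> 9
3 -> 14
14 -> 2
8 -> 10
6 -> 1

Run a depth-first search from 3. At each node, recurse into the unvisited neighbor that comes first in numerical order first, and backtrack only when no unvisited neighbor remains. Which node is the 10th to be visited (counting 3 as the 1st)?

6

Visit 3
3 → 1
1 → 4
1 → 5
5 → 10
10 → 12
3 → 2
2 → 14
14 → 13
3 → 6
6 → 7
6 → 9
9 → 8
8 → 15
15 → 11

Visit order: 3, 1, 4, 5, 10, 12, 2, 14, 13, 6, 7, 9, 8, 15, 11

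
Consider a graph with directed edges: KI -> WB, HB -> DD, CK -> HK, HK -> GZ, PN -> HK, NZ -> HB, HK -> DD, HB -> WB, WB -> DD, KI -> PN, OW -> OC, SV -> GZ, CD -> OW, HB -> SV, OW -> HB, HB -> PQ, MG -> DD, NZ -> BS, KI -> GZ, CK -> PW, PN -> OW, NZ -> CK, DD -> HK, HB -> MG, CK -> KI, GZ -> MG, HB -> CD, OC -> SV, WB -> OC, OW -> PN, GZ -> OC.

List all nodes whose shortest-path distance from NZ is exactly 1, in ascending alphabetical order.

BS, CK, HB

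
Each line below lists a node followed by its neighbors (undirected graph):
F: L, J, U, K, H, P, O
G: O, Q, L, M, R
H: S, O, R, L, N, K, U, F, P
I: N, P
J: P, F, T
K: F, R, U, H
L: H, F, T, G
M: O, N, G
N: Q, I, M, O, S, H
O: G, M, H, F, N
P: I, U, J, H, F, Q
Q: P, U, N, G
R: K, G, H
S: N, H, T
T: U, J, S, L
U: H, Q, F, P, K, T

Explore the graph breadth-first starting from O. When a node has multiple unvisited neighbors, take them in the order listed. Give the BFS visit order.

O -> G -> M -> H -> F -> N -> Q -> L -> R -> S -> K -> U -> P -> J -> I -> T

Visit O; enqueue G, M, H, F, N → queue [G, M, H, F, N]
Visit G; enqueue Q, L, R → queue [M, H, F, N, Q, L, R]
Visit M → queue [H, F, N, Q, L, R]
Visit H; enqueue S, K, U, P → queue [F, N, Q, L, R, S, K, U, P]
Visit F; enqueue J → queue [N, Q, L, R, S, K, U, P, J]
Visit N; enqueue I → queue [Q, L, R, S, K, U, P, J, I]
Visit Q → queue [L, R, S, K, U, P, J, I]
Visit L; enqueue T → queue [R, S, K, U, P, J, I, T]
Visit R → queue [S, K, U, P, J, I, T]
Visit S → queue [K, U, P, J, I, T]
Visit K → queue [U, P, J, I, T]
Visit U → queue [P, J, I, T]
Visit P → queue [J, I, T]
Visit J → queue [I, T]
Visit I → queue [T]
Visit T → queue []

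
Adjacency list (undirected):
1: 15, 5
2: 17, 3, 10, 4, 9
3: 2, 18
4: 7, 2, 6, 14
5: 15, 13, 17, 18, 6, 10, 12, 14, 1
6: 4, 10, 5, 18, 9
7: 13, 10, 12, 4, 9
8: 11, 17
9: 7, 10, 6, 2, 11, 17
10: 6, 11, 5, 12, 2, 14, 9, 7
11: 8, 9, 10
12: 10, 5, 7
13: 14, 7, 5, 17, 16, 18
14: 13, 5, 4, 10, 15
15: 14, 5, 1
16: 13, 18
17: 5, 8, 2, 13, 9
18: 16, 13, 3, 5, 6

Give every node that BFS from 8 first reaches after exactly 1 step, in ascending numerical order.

11, 17

Level 0: 8
Level 1: 11, 17
Level 2: 2, 5, 9, 10, 13
Level 3: 1, 3, 4, 6, 7, 12, 14, 15, 16, 18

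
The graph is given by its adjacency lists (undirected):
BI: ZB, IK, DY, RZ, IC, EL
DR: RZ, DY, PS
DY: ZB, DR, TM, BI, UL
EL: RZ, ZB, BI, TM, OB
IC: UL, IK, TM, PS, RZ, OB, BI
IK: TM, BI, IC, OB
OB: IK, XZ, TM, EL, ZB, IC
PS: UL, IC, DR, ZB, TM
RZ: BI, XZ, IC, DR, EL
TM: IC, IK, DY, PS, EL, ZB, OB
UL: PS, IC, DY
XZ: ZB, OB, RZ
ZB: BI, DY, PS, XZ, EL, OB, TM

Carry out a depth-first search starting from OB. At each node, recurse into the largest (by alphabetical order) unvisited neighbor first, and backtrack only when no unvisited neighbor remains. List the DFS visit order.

OB → ZB → XZ → RZ → IC → UL → PS → TM → IK → BI → EL → DY → DR

Visit OB
OB → ZB
ZB → XZ
XZ → RZ
RZ → IC
IC → UL
UL → PS
PS → TM
TM → IK
IK → BI
BI → EL
BI → DY
DY → DR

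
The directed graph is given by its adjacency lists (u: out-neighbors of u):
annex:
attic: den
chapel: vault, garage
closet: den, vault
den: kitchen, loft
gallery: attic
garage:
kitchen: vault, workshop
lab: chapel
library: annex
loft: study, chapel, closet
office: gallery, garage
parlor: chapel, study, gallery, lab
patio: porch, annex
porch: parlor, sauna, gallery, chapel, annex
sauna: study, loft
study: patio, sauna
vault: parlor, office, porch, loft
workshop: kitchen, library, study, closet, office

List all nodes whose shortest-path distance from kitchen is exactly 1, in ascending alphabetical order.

vault, workshop

Level 0: kitchen
Level 1: vault, workshop
Level 2: closet, library, loft, office, parlor, porch, study
Level 3: annex, chapel, den, gallery, garage, lab, patio, sauna
Level 4: attic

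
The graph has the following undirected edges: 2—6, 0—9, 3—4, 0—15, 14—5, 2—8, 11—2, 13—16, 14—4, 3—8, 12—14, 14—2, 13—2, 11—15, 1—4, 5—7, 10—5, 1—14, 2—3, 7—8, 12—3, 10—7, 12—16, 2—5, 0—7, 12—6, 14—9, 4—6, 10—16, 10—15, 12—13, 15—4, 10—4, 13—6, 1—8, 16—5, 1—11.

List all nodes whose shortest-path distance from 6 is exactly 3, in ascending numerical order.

0, 7, 9

Level 0: 6
Level 1: 2, 4, 12, 13
Level 2: 1, 3, 5, 8, 10, 11, 14, 15, 16
Level 3: 0, 7, 9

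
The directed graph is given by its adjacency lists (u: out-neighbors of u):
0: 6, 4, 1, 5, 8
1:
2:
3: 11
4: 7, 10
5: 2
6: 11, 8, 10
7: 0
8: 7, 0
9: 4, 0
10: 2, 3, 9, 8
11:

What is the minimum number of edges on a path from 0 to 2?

2

Level 0: 0
Level 1: 1, 4, 5, 6, 8
Level 2: 2, 7, 10, 11
Level 3: 3, 9
2 first appears at level 2.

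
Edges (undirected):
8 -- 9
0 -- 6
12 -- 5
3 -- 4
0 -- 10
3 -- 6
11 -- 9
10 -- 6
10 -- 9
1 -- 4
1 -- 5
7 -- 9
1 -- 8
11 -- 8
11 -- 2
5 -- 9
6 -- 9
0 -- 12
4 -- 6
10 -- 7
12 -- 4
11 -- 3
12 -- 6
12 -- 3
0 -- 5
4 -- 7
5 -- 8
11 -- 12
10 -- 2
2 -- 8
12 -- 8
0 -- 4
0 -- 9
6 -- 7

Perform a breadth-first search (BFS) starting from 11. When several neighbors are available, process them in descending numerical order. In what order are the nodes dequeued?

Visit 11; enqueue 12, 9, 8, 3, 2 → queue [12, 9, 8, 3, 2]
Visit 12; enqueue 6, 5, 4, 0 → queue [9, 8, 3, 2, 6, 5, 4, 0]
Visit 9; enqueue 10, 7 → queue [8, 3, 2, 6, 5, 4, 0, 10, 7]
Visit 8; enqueue 1 → queue [3, 2, 6, 5, 4, 0, 10, 7, 1]
Visit 3 → queue [2, 6, 5, 4, 0, 10, 7, 1]
Visit 2 → queue [6, 5, 4, 0, 10, 7, 1]
Visit 6 → queue [5, 4, 0, 10, 7, 1]
Visit 5 → queue [4, 0, 10, 7, 1]
Visit 4 → queue [0, 10, 7, 1]
Visit 0 → queue [10, 7, 1]
Visit 10 → queue [7, 1]
Visit 7 → queue [1]
Visit 1 → queue []

11 -> 12 -> 9 -> 8 -> 3 -> 2 -> 6 -> 5 -> 4 -> 0 -> 10 -> 7 -> 1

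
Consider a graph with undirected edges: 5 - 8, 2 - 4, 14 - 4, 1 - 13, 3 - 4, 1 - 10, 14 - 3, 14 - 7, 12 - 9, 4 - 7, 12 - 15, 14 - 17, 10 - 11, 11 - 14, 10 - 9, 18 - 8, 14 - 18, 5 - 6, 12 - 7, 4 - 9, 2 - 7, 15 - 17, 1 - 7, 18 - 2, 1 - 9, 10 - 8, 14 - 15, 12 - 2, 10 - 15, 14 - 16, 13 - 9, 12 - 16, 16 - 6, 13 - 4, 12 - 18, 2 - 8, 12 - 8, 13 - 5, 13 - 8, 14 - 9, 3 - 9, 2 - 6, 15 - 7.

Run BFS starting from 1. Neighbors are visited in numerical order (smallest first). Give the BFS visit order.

1, 7, 9, 10, 13, 2, 4, 12, 14, 15, 3, 8, 11, 5, 6, 18, 16, 17

Visit 1; enqueue 7, 9, 10, 13 → queue [7, 9, 10, 13]
Visit 7; enqueue 2, 4, 12, 14, 15 → queue [9, 10, 13, 2, 4, 12, 14, 15]
Visit 9; enqueue 3 → queue [10, 13, 2, 4, 12, 14, 15, 3]
Visit 10; enqueue 8, 11 → queue [13, 2, 4, 12, 14, 15, 3, 8, 11]
Visit 13; enqueue 5 → queue [2, 4, 12, 14, 15, 3, 8, 11, 5]
Visit 2; enqueue 6, 18 → queue [4, 12, 14, 15, 3, 8, 11, 5, 6, 18]
Visit 4 → queue [12, 14, 15, 3, 8, 11, 5, 6, 18]
Visit 12; enqueue 16 → queue [14, 15, 3, 8, 11, 5, 6, 18, 16]
Visit 14; enqueue 17 → queue [15, 3, 8, 11, 5, 6, 18, 16, 17]
Visit 15 → queue [3, 8, 11, 5, 6, 18, 16, 17]
Visit 3 → queue [8, 11, 5, 6, 18, 16, 17]
Visit 8 → queue [11, 5, 6, 18, 16, 17]
Visit 11 → queue [5, 6, 18, 16, 17]
Visit 5 → queue [6, 18, 16, 17]
Visit 6 → queue [18, 16, 17]
Visit 18 → queue [16, 17]
Visit 16 → queue [17]
Visit 17 → queue []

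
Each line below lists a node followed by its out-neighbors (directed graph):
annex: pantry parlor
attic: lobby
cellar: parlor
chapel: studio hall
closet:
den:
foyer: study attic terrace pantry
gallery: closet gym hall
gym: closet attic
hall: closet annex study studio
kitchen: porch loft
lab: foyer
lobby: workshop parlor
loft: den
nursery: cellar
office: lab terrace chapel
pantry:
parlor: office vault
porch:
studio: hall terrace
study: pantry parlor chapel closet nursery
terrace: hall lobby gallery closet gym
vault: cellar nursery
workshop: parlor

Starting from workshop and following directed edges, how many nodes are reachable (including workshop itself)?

20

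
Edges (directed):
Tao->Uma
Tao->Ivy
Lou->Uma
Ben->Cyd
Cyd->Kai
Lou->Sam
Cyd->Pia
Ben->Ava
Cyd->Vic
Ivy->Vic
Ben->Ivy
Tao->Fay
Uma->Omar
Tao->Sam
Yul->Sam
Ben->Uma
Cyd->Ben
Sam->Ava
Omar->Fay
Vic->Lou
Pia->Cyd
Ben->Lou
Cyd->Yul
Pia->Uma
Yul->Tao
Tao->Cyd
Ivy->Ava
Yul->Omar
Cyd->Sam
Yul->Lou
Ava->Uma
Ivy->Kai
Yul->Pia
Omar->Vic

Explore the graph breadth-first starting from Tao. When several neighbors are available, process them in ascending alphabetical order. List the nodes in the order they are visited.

Tao → Cyd → Fay → Ivy → Sam → Uma → Ben → Kai → Pia → Vic → Yul → Ava → Omar → Lou

Visit Tao; enqueue Cyd, Fay, Ivy, Sam, Uma → queue [Cyd, Fay, Ivy, Sam, Uma]
Visit Cyd; enqueue Ben, Kai, Pia, Vic, Yul → queue [Fay, Ivy, Sam, Uma, Ben, Kai, Pia, Vic, Yul]
Visit Fay → queue [Ivy, Sam, Uma, Ben, Kai, Pia, Vic, Yul]
Visit Ivy; enqueue Ava → queue [Sam, Uma, Ben, Kai, Pia, Vic, Yul, Ava]
Visit Sam → queue [Uma, Ben, Kai, Pia, Vic, Yul, Ava]
Visit Uma; enqueue Omar → queue [Ben, Kai, Pia, Vic, Yul, Ava, Omar]
Visit Ben; enqueue Lou → queue [Kai, Pia, Vic, Yul, Ava, Omar, Lou]
Visit Kai → queue [Pia, Vic, Yul, Ava, Omar, Lou]
Visit Pia → queue [Vic, Yul, Ava, Omar, Lou]
Visit Vic → queue [Yul, Ava, Omar, Lou]
Visit Yul → queue [Ava, Omar, Lou]
Visit Ava → queue [Omar, Lou]
Visit Omar → queue [Lou]
Visit Lou → queue []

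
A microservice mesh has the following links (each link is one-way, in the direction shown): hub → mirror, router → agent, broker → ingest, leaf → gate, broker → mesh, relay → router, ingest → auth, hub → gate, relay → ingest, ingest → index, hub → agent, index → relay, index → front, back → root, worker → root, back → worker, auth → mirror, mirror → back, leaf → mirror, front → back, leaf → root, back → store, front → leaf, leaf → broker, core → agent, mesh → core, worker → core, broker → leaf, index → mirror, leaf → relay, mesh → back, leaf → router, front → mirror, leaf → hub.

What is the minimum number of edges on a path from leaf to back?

2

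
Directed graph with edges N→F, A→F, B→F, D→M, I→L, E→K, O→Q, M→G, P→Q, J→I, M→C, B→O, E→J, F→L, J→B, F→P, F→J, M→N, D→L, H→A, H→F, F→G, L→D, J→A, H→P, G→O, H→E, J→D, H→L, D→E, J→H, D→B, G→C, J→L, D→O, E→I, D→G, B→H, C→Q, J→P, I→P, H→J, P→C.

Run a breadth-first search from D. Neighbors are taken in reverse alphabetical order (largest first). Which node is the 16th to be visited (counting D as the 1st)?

P

Visit D; enqueue O, M, L, G, E, B → queue [O, M, L, G, E, B]
Visit O; enqueue Q → queue [M, L, G, E, B, Q]
Visit M; enqueue N, C → queue [L, G, E, B, Q, N, C]
Visit L → queue [G, E, B, Q, N, C]
Visit G → queue [E, B, Q, N, C]
Visit E; enqueue K, J, I → queue [B, Q, N, C, K, J, I]
Visit B; enqueue H, F → queue [Q, N, C, K, J, I, H, F]
Visit Q → queue [N, C, K, J, I, H, F]
Visit N → queue [C, K, J, I, H, F]
Visit C → queue [K, J, I, H, F]
Visit K → queue [J, I, H, F]
Visit J; enqueue P, A → queue [I, H, F, P, A]
Visit I → queue [H, F, P, A]
Visit H → queue [F, P, A]
Visit F → queue [P, A]
Visit P → queue [A]
Visit A → queue []

Visit order: D, O, M, L, G, E, B, Q, N, C, K, J, I, H, F, P, A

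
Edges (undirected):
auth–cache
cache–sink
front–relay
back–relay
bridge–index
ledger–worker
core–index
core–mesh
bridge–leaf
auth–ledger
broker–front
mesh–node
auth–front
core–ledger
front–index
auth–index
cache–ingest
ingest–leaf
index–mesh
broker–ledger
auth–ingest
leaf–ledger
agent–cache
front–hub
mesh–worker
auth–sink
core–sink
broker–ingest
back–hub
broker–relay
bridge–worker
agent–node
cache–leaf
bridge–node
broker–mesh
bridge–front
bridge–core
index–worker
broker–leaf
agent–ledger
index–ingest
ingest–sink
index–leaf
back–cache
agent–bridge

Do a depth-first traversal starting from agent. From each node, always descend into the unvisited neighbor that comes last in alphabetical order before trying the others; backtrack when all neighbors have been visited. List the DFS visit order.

agent, node, mesh, worker, ledger, leaf, ingest, sink, core, index, front, relay, broker, back, hub, cache, auth, bridge

Visit agent
agent → node
node → mesh
mesh → worker
worker → ledger
ledger → leaf
leaf → ingest
ingest → sink
sink → core
core → index
index → front
front → relay
relay → broker
relay → back
back → hub
back → cache
cache → auth
front → bridge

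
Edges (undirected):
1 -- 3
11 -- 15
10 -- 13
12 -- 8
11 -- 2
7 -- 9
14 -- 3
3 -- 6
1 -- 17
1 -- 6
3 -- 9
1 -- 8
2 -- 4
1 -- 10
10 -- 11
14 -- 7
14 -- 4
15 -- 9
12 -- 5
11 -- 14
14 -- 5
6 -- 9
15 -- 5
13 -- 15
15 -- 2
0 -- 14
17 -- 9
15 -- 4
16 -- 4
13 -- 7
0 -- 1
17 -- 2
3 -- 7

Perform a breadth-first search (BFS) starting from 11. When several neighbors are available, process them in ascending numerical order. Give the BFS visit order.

11, 2, 10, 14, 15, 4, 17, 1, 13, 0, 3, 5, 7, 9, 16, 6, 8, 12

Visit 11; enqueue 2, 10, 14, 15 → queue [2, 10, 14, 15]
Visit 2; enqueue 4, 17 → queue [10, 14, 15, 4, 17]
Visit 10; enqueue 1, 13 → queue [14, 15, 4, 17, 1, 13]
Visit 14; enqueue 0, 3, 5, 7 → queue [15, 4, 17, 1, 13, 0, 3, 5, 7]
Visit 15; enqueue 9 → queue [4, 17, 1, 13, 0, 3, 5, 7, 9]
Visit 4; enqueue 16 → queue [17, 1, 13, 0, 3, 5, 7, 9, 16]
Visit 17 → queue [1, 13, 0, 3, 5, 7, 9, 16]
Visit 1; enqueue 6, 8 → queue [13, 0, 3, 5, 7, 9, 16, 6, 8]
Visit 13 → queue [0, 3, 5, 7, 9, 16, 6, 8]
Visit 0 → queue [3, 5, 7, 9, 16, 6, 8]
Visit 3 → queue [5, 7, 9, 16, 6, 8]
Visit 5; enqueue 12 → queue [7, 9, 16, 6, 8, 12]
Visit 7 → queue [9, 16, 6, 8, 12]
Visit 9 → queue [16, 6, 8, 12]
Visit 16 → queue [6, 8, 12]
Visit 6 → queue [8, 12]
Visit 8 → queue [12]
Visit 12 → queue []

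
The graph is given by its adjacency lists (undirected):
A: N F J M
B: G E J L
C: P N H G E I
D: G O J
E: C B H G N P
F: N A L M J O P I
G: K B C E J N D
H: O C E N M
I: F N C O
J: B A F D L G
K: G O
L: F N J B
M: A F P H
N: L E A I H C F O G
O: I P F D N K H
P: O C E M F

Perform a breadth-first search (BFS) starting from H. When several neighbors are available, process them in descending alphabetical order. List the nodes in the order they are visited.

Visit H; enqueue O, N, M, E, C → queue [O, N, M, E, C]
Visit O; enqueue P, K, I, F, D → queue [N, M, E, C, P, K, I, F, D]
Visit N; enqueue L, G, A → queue [M, E, C, P, K, I, F, D, L, G, A]
Visit M → queue [E, C, P, K, I, F, D, L, G, A]
Visit E; enqueue B → queue [C, P, K, I, F, D, L, G, A, B]
Visit C → queue [P, K, I, F, D, L, G, A, B]
Visit P → queue [K, I, F, D, L, G, A, B]
Visit K → queue [I, F, D, L, G, A, B]
Visit I → queue [F, D, L, G, A, B]
Visit F; enqueue J → queue [D, L, G, A, B, J]
Visit D → queue [L, G, A, B, J]
Visit L → queue [G, A, B, J]
Visit G → queue [A, B, J]
Visit A → queue [B, J]
Visit B → queue [J]
Visit J → queue []

H O N M E C P K I F D L G A B J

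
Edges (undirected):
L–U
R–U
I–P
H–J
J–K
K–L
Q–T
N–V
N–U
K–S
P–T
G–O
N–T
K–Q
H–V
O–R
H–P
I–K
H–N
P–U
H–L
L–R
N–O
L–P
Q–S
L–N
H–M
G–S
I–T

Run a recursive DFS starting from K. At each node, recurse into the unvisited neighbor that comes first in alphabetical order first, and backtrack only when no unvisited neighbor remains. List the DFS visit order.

K, I, P, H, J, L, N, O, G, S, Q, T, R, U, V, M

Visit K
K → I
I → P
P → H
H → J
H → L
L → N
N → O
O → G
G → S
S → Q
Q → T
O → R
R → U
N → V
H → M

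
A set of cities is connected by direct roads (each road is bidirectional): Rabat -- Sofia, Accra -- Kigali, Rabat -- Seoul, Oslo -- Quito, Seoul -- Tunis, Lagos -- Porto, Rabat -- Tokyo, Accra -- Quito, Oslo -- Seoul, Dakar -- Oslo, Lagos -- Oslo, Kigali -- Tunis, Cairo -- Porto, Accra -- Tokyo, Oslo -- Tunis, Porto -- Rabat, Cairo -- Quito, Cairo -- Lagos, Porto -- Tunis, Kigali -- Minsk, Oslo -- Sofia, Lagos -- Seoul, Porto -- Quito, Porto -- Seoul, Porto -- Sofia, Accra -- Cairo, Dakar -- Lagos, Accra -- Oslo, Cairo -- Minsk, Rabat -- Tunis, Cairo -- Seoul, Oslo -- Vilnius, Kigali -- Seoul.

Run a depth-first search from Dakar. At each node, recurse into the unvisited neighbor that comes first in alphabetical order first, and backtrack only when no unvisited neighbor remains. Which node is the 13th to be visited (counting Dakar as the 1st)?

Visit Dakar
Dakar → Lagos
Lagos → Cairo
Cairo → Accra
Accra → Kigali
Kigali → Minsk
Kigali → Seoul
Seoul → Oslo
Oslo → Quito
Quito → Porto
Porto → Rabat
Rabat → Sofia
Rabat → Tokyo
Rabat → Tunis
Oslo → Vilnius

Visit order: Dakar, Lagos, Cairo, Accra, Kigali, Minsk, Seoul, Oslo, Quito, Porto, Rabat, Sofia, Tokyo, Tunis, Vilnius

Tokyo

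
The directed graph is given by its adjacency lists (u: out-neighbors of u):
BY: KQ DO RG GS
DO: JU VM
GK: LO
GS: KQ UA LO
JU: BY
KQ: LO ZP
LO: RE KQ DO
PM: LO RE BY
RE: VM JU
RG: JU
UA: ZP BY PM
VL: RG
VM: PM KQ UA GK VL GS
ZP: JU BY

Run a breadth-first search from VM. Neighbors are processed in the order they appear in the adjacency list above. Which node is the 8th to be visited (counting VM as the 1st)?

LO

Visit VM; enqueue PM, KQ, UA, GK, VL, GS → queue [PM, KQ, UA, GK, VL, GS]
Visit PM; enqueue LO, RE, BY → queue [KQ, UA, GK, VL, GS, LO, RE, BY]
Visit KQ; enqueue ZP → queue [UA, GK, VL, GS, LO, RE, BY, ZP]
Visit UA → queue [GK, VL, GS, LO, RE, BY, ZP]
Visit GK → queue [VL, GS, LO, RE, BY, ZP]
Visit VL; enqueue RG → queue [GS, LO, RE, BY, ZP, RG]
Visit GS → queue [LO, RE, BY, ZP, RG]
Visit LO; enqueue DO → queue [RE, BY, ZP, RG, DO]
Visit RE; enqueue JU → queue [BY, ZP, RG, DO, JU]
Visit BY → queue [ZP, RG, DO, JU]
Visit ZP → queue [RG, DO, JU]
Visit RG → queue [DO, JU]
Visit DO → queue [JU]
Visit JU → queue []

Visit order: VM, PM, KQ, UA, GK, VL, GS, LO, RE, BY, ZP, RG, DO, JU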